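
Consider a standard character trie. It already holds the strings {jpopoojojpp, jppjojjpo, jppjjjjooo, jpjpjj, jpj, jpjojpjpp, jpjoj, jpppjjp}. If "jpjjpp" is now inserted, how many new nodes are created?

"jpj" is already a path in the trie; the remaining "jpp" must be added.
New nodes needed: |"jpjjpp"| − 3 = 6 − 3 = 3.

3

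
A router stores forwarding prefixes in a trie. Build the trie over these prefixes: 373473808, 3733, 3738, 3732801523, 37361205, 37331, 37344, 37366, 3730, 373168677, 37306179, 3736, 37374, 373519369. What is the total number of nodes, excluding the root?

For each word, the new-node count is its length minus the longest prefix already in the trie:
  "373473808" → 9 new (3, 7, 3, 4, 7, 3, 8, 0, 8)
  "3733" → prefix "373" already present; 1 new (3)
  "3738" → prefix "373" already present; 1 new (8)
  "3732801523" → prefix "373" already present; 7 new (2, 8, 0, 1, 5, 2, 3)
  "37361205" → prefix "373" already present; 5 new (6, 1, 2, 0, 5)
  "37331" → prefix "3733" already present; 1 new (1)
  "37344" → prefix "3734" already present; 1 new (4)
  "37366" → prefix "3736" already present; 1 new (6)
  "3730" → prefix "373" already present; 1 new (0)
  "373168677" → prefix "373" already present; 6 new (1, 6, 8, 6, 7, 7)
  "37306179" → prefix "3730" already present; 4 new (6, 1, 7, 9)
  "3736" → prefix "3736" already present; 0 new (none)
  "37374" → prefix "373" already present; 2 new (7, 4)
  "373519369" → prefix "373" already present; 6 new (5, 1, 9, 3, 6, 9)
Total nodes = 9 + 1 + 1 + 7 + 5 + 1 + 1 + 1 + 1 + 6 + 4 + 0 + 2 + 6 = 45

45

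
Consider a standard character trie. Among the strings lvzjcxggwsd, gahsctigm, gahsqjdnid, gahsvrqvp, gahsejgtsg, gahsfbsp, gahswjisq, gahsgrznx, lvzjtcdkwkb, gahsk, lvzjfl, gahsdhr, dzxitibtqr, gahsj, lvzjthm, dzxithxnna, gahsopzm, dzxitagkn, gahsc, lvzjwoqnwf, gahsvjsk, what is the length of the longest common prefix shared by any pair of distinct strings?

Look for the deepest trie node that still has at least two words in its subtree.
"dzxitagkn" and "dzxithxnna" agree on "dzxit" (5 characters) before diverging; nothing deeper is shared.
Longest shared-prefix length: 5

5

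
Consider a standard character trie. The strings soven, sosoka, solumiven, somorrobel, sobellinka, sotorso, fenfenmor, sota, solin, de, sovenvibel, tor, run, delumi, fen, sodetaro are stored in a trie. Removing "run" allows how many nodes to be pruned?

A node on "run"'s path can go only if nothing else ends at it or branches off below it.
No other word shares any prefix with "run", so all 3 of its nodes go.
Nodes removed: 3

3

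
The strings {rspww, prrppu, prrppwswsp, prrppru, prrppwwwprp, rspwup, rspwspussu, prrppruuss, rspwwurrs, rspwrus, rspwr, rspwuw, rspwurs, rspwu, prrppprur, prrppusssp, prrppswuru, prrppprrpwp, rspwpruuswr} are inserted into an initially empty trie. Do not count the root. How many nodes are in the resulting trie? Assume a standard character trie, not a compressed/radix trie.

Count nodes per top-level branch (shared prefixes stored once):
  'p'-branch (prrppprrpwp, prrppprur, prrppru, prrppruuss, prrppswuru, prrppu, prrppusssp, prrppwswsp, prrppwwwprp): 38 nodes
  'r'-branch (rspwpruuswr, rspwr, rspwrus, rspwspussu, rspwu, rspwup, rspwurs, rspwuw, rspww, rspwwurrs): 30 nodes
Sum: 68

68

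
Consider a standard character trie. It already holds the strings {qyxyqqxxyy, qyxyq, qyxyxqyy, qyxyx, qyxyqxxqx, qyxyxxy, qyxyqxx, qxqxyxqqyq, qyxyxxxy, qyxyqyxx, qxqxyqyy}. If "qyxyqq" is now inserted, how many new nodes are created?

Every character of "qyxyqq" already lies on an existing path (it is a prefix of some stored word).
No new nodes are needed: 0.

0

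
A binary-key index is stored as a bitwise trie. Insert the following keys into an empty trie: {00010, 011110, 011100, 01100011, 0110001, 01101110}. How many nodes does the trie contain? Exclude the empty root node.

21

Trace insertions, counting only characters that open a new branch:
  "00010" → 5 new (0, 0, 0, 1, 0)
  "011110" → prefix "0" already present; 5 new (1, 1, 1, 1, 0)
  "011100" → prefix "0111" already present; 2 new (0, 0)
  "01100011" → prefix "011" already present; 5 new (0, 0, 0, 1, 1)
  "0110001" → prefix "0110001" already present; 0 new (none)
  "01101110" → prefix "0110" already present; 4 new (1, 1, 1, 0)
Total nodes = 5 + 5 + 2 + 5 + 0 + 4 = 21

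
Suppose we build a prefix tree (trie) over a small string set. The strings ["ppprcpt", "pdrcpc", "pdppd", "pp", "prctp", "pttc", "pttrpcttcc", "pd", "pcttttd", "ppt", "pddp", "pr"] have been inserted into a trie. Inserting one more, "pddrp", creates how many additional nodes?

"pdd" is already a path in the trie; the remaining "rp" must be added.
New nodes needed: |"pddrp"| − 3 = 5 − 3 = 2.

2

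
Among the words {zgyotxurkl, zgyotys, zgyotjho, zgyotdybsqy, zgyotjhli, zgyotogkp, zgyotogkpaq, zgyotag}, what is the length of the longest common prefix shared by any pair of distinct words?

9

The deepest shared node is where two words last agree before diverging.
e.g. "zgyotogkp" and "zgyotogkpaq" share the prefix "zgyotogkp" of length 9; no pair shares a longer one.
Longest shared-prefix length: 9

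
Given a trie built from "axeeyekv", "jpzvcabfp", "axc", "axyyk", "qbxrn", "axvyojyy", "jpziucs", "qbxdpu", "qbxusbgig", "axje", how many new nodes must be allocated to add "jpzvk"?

"jpzv" is already a path in the trie; the remaining "k" must be added.
New nodes needed: |"jpzvk"| − 4 = 5 − 4 = 1.

1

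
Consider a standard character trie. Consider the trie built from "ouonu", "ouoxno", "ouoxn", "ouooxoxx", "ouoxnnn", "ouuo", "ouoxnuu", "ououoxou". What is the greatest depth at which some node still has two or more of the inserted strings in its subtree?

Equivalently: take the maximum, over all pairs, of their longest common prefix length.
e.g. "ouoxn" and "ouoxnnn" share the prefix "ouoxn" of length 5; no pair shares a longer one.
Longest shared-prefix length: 5

5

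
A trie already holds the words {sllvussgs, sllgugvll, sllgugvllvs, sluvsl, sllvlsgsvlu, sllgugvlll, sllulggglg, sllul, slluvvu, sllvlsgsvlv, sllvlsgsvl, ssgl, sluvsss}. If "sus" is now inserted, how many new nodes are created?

2

Walking "sus" from the root, the first 1 characters ("s") follow existing edges; "u" is the first miss.
Each of the 2 remaining characters creates one node.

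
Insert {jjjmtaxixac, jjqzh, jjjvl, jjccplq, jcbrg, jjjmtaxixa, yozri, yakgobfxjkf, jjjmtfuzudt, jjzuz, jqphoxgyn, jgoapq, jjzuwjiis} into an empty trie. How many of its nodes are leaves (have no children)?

A leaf is a node with no children — equivalently, the end of a word that is not a proper prefix of any other stored word.
Those words: "jcbrg", "jgoapq", "jjccplq", "jjjmtaxixac", "jjjmtfuzudt", "jjjvl", "jjqzh", "jjzuwjiis", "jjzuz", "jqphoxgyn", "yakgobfxjkf", "yozri"
Leaf count: 12

12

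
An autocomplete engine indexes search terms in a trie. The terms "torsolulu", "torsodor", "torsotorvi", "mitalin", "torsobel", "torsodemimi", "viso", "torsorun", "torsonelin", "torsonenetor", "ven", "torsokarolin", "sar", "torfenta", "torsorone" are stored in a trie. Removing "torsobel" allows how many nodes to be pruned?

3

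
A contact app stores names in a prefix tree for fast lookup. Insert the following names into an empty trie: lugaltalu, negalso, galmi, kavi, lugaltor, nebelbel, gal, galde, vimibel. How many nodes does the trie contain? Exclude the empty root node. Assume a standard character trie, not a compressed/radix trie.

42

Trace insertions, counting only characters that open a new branch:
  "lugaltalu" → 9 new (l, u, g, a, l, t, a, l, u)
  "negalso" → 7 new (n, e, g, a, l, s, o)
  "galmi" → 5 new (g, a, l, m, i)
  "kavi" → 4 new (k, a, v, i)
  "lugaltor" → prefix "lugalt" already present; 2 new (o, r)
  "nebelbel" → prefix "ne" already present; 6 new (b, e, l, b, e, l)
  "gal" → prefix "gal" already present; 0 new (none)
  "galde" → prefix "gal" already present; 2 new (d, e)
  "vimibel" → 7 new (v, i, m, i, b, e, l)
Total nodes = 9 + 7 + 5 + 4 + 2 + 6 + 0 + 2 + 7 = 42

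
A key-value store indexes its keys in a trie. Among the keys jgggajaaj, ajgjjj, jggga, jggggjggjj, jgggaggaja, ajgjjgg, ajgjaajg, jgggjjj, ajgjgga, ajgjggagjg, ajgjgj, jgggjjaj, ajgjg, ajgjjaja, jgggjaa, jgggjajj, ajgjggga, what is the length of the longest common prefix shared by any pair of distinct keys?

7

The deepest shared node is where two words last agree before diverging.
e.g. "ajgjgga" and "ajgjggagjg" share the prefix "ajgjgga" of length 7; no pair shares a longer one.
Longest shared-prefix length: 7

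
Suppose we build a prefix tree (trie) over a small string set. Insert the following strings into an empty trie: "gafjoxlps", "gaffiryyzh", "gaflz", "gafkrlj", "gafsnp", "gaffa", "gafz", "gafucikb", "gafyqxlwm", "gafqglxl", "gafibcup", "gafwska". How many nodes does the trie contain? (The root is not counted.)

52

Count nodes per top-level branch (shared prefixes stored once):
  'g'-branch (gaffa, gaffiryyzh, gafibcup, gafjoxlps, gafkrlj, gaflz, gafqglxl, gafsnp, gafucikb, gafwska, gafyqxlwm, gafz): 52 nodes
Sum: 52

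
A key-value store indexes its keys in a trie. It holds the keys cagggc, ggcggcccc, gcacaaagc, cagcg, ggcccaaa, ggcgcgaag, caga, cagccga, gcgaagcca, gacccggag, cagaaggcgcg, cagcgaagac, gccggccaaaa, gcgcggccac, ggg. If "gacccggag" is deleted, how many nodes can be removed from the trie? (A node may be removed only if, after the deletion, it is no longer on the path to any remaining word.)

8

Walk "gacccggag" from the leaf back toward the root, removing each node that no remaining word uses.
The suffix "acccggag" (8 nodes) is used only by "gacccggag"; the node for "g" still has the child "g", so pruning stops there.
Nodes removed: 8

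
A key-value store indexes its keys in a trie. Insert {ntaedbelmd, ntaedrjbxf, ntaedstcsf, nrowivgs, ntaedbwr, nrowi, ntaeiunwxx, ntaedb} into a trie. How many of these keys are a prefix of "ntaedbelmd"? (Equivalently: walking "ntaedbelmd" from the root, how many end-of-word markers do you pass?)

2

Check each prefix of "ntaedbelmd" against the stored set — each match is an end-marker on the path.
Prefixes of the query that are stored words: "ntaedb", "ntaedbelmd"
Count: 2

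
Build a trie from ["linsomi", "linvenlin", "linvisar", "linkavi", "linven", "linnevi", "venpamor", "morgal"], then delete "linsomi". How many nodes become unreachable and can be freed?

After clearing the end-marker at "linsomi", prune upward until reaching a node still needed by another word.
The suffix "somi" (4 nodes) is used only by "linsomi"; the node for "lin" still has the child "v", so pruning stops there.
Nodes removed: 4

4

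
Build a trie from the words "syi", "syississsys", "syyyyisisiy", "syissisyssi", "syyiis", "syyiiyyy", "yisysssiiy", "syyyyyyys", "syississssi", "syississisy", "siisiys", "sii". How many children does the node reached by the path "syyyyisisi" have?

1

The children of the "syyyyisisi" node are the distinct next characters among strings starting with "syyyyisisi".
Distinct next characters after "syyyyisisi": y.
That node has 1 child edge.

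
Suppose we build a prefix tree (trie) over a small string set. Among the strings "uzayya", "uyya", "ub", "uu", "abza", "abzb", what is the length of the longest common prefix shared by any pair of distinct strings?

Look for the deepest trie node that still has at least two words in its subtree.
"abza" and "abzb" agree on "abz" (3 characters) before diverging; nothing deeper is shared.
Longest shared-prefix length: 3

3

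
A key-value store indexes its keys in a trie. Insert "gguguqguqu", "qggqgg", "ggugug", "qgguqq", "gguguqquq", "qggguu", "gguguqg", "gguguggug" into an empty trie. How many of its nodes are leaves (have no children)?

6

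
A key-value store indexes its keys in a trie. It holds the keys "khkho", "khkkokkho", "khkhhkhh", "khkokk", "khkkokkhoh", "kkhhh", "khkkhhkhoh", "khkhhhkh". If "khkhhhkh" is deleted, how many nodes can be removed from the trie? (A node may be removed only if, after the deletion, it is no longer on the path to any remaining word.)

3

A node on "khkhhhkh"'s path can go only if nothing else ends at it or branches off below it.
The suffix "hkh" (3 nodes) is used only by "khkhhhkh"; the node for "khkhh" still has the child "k", so pruning stops there.
Nodes removed: 3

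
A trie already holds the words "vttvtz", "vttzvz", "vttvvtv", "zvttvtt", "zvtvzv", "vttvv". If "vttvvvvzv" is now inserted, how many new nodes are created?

"vttvv" is already a path in the trie; the remaining "vvzv" must be added.
So 9 − 5 = 4 new nodes.

4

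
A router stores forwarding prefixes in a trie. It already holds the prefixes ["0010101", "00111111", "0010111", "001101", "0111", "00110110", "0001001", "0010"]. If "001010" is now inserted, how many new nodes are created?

0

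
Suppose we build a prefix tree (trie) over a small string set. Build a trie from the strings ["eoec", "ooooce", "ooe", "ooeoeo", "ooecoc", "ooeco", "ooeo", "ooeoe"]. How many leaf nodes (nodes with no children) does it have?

A leaf is a node with no children — equivalently, the end of a word that is not a proper prefix of any other stored word.
Those words: "eoec", "ooecoc", "ooeoeo", "ooooce"
Leaf count: 4

4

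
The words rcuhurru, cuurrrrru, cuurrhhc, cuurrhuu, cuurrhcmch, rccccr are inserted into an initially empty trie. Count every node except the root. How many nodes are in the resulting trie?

30

Trace insertions, counting only characters that open a new branch:
  "rcuhurru" → 8 new (r, c, u, h, u, r, r, u)
  "cuurrrrru" → 9 new (c, u, u, r, r, r, r, r, u)
  "cuurrhhc" → prefix "cuurr" already present; 3 new (h, h, c)
  "cuurrhuu" → prefix "cuurrh" already present; 2 new (u, u)
  "cuurrhcmch" → prefix "cuurrh" already present; 4 new (c, m, c, h)
  "rccccr" → prefix "rc" already present; 4 new (c, c, c, r)
Total nodes = 8 + 9 + 3 + 2 + 4 + 4 = 30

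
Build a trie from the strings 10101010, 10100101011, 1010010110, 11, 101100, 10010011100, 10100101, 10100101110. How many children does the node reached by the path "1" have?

2

Walk "1" from the root, arriving at one node.
Distinct next characters after "1": 0, 1.
That node has 2 child edges.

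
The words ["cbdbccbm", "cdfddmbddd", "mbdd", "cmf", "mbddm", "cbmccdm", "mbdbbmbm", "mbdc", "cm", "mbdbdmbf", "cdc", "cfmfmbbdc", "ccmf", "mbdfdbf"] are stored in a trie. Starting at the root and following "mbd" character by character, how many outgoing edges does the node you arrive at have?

Follow the path "mbd" to its node, then look at its outgoing edges.
Characters that immediately follow "mbd" among the stored strings: {b, c, d, f}.
That node has 4 child edges.

4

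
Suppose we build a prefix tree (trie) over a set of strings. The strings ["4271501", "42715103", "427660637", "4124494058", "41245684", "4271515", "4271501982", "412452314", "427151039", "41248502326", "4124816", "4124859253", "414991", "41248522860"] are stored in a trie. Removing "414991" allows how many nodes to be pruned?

4

A node on "414991"'s path can go only if nothing else ends at it or branches off below it.
The suffix "4991" (4 nodes) is used only by "414991"; the node for "41" still has the child "2", so pruning stops there.
Nodes removed: 4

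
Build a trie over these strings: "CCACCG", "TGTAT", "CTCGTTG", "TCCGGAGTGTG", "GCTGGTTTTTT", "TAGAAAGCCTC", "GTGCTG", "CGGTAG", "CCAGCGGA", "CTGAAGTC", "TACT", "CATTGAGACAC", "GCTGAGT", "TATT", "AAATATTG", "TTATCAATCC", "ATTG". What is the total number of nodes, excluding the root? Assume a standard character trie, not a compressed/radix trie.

106

Trace insertions, counting only characters that open a new branch:
  "CCACCG" → 6 new (C, C, A, C, C, G)
  "TGTAT" → 5 new (T, G, T, A, T)
  "CTCGTTG" → prefix "C" already present; 6 new (T, C, G, T, T, G)
  "TCCGGAGTGTG" → prefix "T" already present; 10 new (C, C, G, G, A, G, T, G, T, G)
  "GCTGGTTTTTT" → 11 new (G, C, T, G, G, T, T, T, T, T, T)
  "TAGAAAGCCTC" → prefix "T" already present; 10 new (A, G, A, A, A, G, C, C, T, C)
  "GTGCTG" → prefix "G" already present; 5 new (T, G, C, T, G)
  "CGGTAG" → prefix "C" already present; 5 new (G, G, T, A, G)
  "CCAGCGGA" → prefix "CCA" already present; 5 new (G, C, G, G, A)
  "CTGAAGTC" → prefix "CT" already present; 6 new (G, A, A, G, T, C)
  "TACT" → prefix "TA" already present; 2 new (C, T)
  "CATTGAGACAC" → prefix "C" already present; 10 new (A, T, T, G, A, G, A, C, A, C)
  "GCTGAGT" → prefix "GCTG" already present; 3 new (A, G, T)
  "TATT" → prefix "TA" already present; 2 new (T, T)
  "AAATATTG" → 8 new (A, A, A, T, A, T, T, G)
  "TTATCAATCC" → prefix "T" already present; 9 new (T, A, T, C, A, A, T, C, C)
  "ATTG" → prefix "A" already present; 3 new (T, T, G)
Total nodes = 6 + 5 + 6 + 10 + 11 + 10 + 5 + 5 + 5 + 6 + 2 + 10 + 3 + 2 + 8 + 9 + 3 = 106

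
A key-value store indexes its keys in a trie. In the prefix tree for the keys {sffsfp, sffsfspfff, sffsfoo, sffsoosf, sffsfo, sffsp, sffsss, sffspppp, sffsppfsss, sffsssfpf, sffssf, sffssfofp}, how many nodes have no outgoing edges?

8

A leaf is a node with no children — equivalently, the end of a word that is not a proper prefix of any other stored word.
Those words: "sffsfoo", "sffsfp", "sffsfspfff", "sffsoosf", "sffsppfsss", "sffspppp", "sffssfofp", "sffsssfpf"
Leaf count: 8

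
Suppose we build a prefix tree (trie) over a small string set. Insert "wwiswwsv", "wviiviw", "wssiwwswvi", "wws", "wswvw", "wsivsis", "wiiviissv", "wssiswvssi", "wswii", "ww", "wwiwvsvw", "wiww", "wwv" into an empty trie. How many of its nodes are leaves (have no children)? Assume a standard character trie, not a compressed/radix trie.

12

Leaves are exactly the stored words that no other stored word extends.
Those words: "wiiviissv", "wiww", "wsivsis", "wssiswvssi", "wssiwwswvi", "wswii", "wswvw", "wviiviw", "wwiswwsv", "wwiwvsvw", "wws", "wwv"
Leaf count: 12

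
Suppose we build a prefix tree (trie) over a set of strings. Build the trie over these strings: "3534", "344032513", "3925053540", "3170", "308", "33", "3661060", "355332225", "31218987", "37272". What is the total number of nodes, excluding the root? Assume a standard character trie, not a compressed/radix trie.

50

Insert word by word; a character creates a node only if that edge doesn't already exist:
  "3534" → 4 new (3, 5, 3, 4)
  "344032513" → prefix "3" already present; 8 new (4, 4, 0, 3, 2, 5, 1, 3)
  "3925053540" → prefix "3" already present; 9 new (9, 2, 5, 0, 5, 3, 5, 4, 0)
  "3170" → prefix "3" already present; 3 new (1, 7, 0)
  "308" → prefix "3" already present; 2 new (0, 8)
  "33" → prefix "3" already present; 1 new (3)
  "3661060" → prefix "3" already present; 6 new (6, 6, 1, 0, 6, 0)
  "355332225" → prefix "35" already present; 7 new (5, 3, 3, 2, 2, 2, 5)
  "31218987" → prefix "31" already present; 6 new (2, 1, 8, 9, 8, 7)
  "37272" → prefix "3" already present; 4 new (7, 2, 7, 2)
Total nodes = 4 + 8 + 9 + 3 + 2 + 1 + 6 + 7 + 6 + 4 = 50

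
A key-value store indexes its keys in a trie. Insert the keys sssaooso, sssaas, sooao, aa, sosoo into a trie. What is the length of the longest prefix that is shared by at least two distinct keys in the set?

4

Equivalently: take the maximum, over all pairs, of their longest common prefix length.
e.g. "sssaas" and "sssaooso" share the prefix "sssa" of length 4; no pair shares a longer one.
Longest shared-prefix length: 4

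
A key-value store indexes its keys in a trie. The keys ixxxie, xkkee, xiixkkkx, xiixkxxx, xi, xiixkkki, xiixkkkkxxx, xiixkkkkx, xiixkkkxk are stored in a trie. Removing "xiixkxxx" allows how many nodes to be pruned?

3

A node on "xiixkxxx"'s path can go only if nothing else ends at it or branches off below it.
The suffix "xxx" (3 nodes) is used only by "xiixkxxx"; the node for "xiixk" still has the child "k", so pruning stops there.
Nodes removed: 3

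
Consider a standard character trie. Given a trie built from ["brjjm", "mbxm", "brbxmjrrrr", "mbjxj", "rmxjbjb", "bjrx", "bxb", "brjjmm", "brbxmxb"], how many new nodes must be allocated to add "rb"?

1

The longest prefix of "rb" already in the trie is "r" (length 1).
So 2 − 1 = 1 new nodes.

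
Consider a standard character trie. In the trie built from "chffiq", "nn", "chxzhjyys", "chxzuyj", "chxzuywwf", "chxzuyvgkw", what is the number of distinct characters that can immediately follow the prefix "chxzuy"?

The children of the "chxzuy" node are the distinct next characters among strings starting with "chxzuy".
Characters that immediately follow "chxzuy" among the stored strings: {j, v, w}.
That node has 3 child edges.

3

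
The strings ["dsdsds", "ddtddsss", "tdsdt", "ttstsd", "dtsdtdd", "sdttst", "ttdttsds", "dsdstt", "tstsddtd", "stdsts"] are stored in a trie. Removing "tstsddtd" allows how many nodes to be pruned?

A node on "tstsddtd"'s path can go only if nothing else ends at it or branches off below it.
The suffix "stsddtd" (7 nodes) is used only by "tstsddtd"; the node for "t" still has the child "d", so pruning stops there.
Nodes removed: 7

7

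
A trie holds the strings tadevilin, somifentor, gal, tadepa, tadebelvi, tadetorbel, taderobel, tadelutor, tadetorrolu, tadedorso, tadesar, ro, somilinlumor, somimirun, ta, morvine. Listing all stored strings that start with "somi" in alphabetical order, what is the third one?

somimirun

Words with prefix "somi", in lexicographic order: "somifentor", "somilinlumor", "somimirun"
Position 3: somimirun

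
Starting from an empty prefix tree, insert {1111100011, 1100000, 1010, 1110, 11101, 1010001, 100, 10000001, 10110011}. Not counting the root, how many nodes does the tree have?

For each word, the new-node count is its length minus the longest prefix already in the trie:
  "1111100011" → 10 new (1, 1, 1, 1, 1, 0, 0, 0, 1, 1)
  "1100000" → prefix "11" already present; 5 new (0, 0, 0, 0, 0)
  "1010" → prefix "1" already present; 3 new (0, 1, 0)
  "1110" → prefix "111" already present; 1 new (0)
  "11101" → prefix "1110" already present; 1 new (1)
  "1010001" → prefix "1010" already present; 3 new (0, 0, 1)
  "100" → prefix "10" already present; 1 new (0)
  "10000001" → prefix "100" already present; 5 new (0, 0, 0, 0, 1)
  "10110011" → prefix "101" already present; 5 new (1, 0, 0, 1, 1)
Total nodes = 10 + 5 + 3 + 1 + 1 + 3 + 1 + 5 + 5 = 34

34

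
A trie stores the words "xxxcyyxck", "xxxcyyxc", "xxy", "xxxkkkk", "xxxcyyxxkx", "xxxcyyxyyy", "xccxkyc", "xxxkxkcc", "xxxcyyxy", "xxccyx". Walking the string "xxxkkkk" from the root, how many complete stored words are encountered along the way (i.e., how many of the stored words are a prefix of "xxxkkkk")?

Traverse "xxxkkkk" character by character; count nodes along the way that are marked as word ends.
Prefixes of the query that are stored words: "xxxkkkk"
Count: 1

1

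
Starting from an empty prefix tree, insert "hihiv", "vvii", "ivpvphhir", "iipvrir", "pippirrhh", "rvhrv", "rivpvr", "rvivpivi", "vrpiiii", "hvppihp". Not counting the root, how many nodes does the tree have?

61

Trace insertions, counting only characters that open a new branch:
  "hihiv" → 5 new (h, i, h, i, v)
  "vvii" → 4 new (v, v, i, i)
  "ivpvphhir" → 9 new (i, v, p, v, p, h, h, i, r)
  "iipvrir" → prefix "i" already present; 6 new (i, p, v, r, i, r)
  "pippirrhh" → 9 new (p, i, p, p, i, r, r, h, h)
  "rvhrv" → 5 new (r, v, h, r, v)
  "rivpvr" → prefix "r" already present; 5 new (i, v, p, v, r)
  "rvivpivi" → prefix "rv" already present; 6 new (i, v, p, i, v, i)
  "vrpiiii" → prefix "v" already present; 6 new (r, p, i, i, i, i)
  "hvppihp" → prefix "h" already present; 6 new (v, p, p, i, h, p)
Total nodes = 5 + 4 + 9 + 6 + 9 + 5 + 5 + 6 + 6 + 6 = 61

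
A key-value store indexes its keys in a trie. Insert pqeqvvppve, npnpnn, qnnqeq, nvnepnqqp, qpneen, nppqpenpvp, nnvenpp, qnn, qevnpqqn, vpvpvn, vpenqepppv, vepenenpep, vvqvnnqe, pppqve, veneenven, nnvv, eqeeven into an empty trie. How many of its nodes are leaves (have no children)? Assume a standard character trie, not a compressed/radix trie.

Leaves are exactly the stored words that no other stored word extends.
Those words: "eqeeven", "nnvenpp", "nnvv", "npnpnn", "nppqpenpvp", "nvnepnqqp", "pppqve", "pqeqvvppve", "qevnpqqn", "qnnqeq", "qpneen", "veneenven", "vepenenpep", "vpenqepppv", "vpvpvn", "vvqvnnqe"
Leaf count: 16

16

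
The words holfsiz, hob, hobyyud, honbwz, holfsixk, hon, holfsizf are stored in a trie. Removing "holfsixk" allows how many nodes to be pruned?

A node on "holfsixk"'s path can go only if nothing else ends at it or branches off below it.
The suffix "xk" (2 nodes) is used only by "holfsixk"; the node for "holfsi" still has the child "z", so pruning stops there.
Nodes removed: 2

2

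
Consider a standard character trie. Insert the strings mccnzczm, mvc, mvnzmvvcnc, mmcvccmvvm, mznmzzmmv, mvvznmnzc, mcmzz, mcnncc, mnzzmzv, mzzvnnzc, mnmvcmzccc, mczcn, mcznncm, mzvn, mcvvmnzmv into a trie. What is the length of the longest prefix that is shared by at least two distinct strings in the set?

Look for the deepest trie node that still has at least two words in its subtree.
e.g. "mczcn" and "mcznncm" share the prefix "mcz" of length 3; no pair shares a longer one.
Longest shared-prefix length: 3

3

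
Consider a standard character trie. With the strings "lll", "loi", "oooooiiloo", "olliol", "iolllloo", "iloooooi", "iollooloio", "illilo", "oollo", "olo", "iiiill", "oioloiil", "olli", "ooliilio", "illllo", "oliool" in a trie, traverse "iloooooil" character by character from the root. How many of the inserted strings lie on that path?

1

Walk "iloooooil" from the root; an end-of-word marker is hit whenever a stored word is a prefix of "iloooooil".
Prefixes of the query that are stored words: "iloooooi"
Count: 1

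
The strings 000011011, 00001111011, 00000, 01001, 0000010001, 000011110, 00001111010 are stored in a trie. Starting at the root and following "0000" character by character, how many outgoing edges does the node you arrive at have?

Walk "0000" from the root, arriving at one node.
Distinct next characters after "0000": 0, 1.
That node has 2 child edges.

2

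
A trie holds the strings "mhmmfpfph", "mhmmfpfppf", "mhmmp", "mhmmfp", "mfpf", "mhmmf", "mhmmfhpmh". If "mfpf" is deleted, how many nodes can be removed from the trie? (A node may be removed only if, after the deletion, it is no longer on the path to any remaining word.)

Walk "mfpf" from the leaf back toward the root, removing each node that no remaining word uses.
The suffix "fpf" (3 nodes) is used only by "mfpf"; the node for "m" still has the child "h", so pruning stops there.
Nodes removed: 3

3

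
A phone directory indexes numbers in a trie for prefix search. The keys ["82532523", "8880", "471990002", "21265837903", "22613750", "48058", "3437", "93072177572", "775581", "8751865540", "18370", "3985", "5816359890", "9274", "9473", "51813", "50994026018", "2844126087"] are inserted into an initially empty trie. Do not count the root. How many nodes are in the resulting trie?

119

Insert word by word; a character creates a node only if that edge doesn't already exist:
  "82532523" → 8 new (8, 2, 5, 3, 2, 5, 2, 3)
  "8880" → prefix "8" already present; 3 new (8, 8, 0)
  "471990002" → 9 new (4, 7, 1, 9, 9, 0, 0, 0, 2)
  "21265837903" → 11 new (2, 1, 2, 6, 5, 8, 3, 7, 9, 0, 3)
  "22613750" → prefix "2" already present; 7 new (2, 6, 1, 3, 7, 5, 0)
  "48058" → prefix "4" already present; 4 new (8, 0, 5, 8)
  "3437" → 4 new (3, 4, 3, 7)
  "93072177572" → 11 new (9, 3, 0, 7, 2, 1, 7, 7, 5, 7, 2)
  "775581" → 6 new (7, 7, 5, 5, 8, 1)
  "8751865540" → prefix "8" already present; 9 new (7, 5, 1, 8, 6, 5, 5, 4, 0)
  "18370" → 5 new (1, 8, 3, 7, 0)
  "3985" → prefix "3" already present; 3 new (9, 8, 5)
  "5816359890" → 10 new (5, 8, 1, 6, 3, 5, 9, 8, 9, 0)
  "9274" → prefix "9" already present; 3 new (2, 7, 4)
  "9473" → prefix "9" already present; 3 new (4, 7, 3)
  "51813" → prefix "5" already present; 4 new (1, 8, 1, 3)
  "50994026018" → prefix "5" already present; 10 new (0, 9, 9, 4, 0, 2, 6, 0, 1, 8)
  "2844126087" → prefix "2" already present; 9 new (8, 4, 4, 1, 2, 6, 0, 8, 7)
Total nodes = 8 + 3 + 9 + 11 + 7 + 4 + 4 + 11 + 6 + 9 + 5 + 3 + 10 + 3 + 3 + 4 + 10 + 9 = 119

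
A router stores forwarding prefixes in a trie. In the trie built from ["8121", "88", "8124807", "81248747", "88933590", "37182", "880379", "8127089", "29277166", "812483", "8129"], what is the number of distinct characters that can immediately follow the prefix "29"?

1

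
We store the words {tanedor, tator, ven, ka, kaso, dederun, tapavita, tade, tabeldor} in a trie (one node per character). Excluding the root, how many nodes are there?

38

Trace insertions, counting only characters that open a new branch:
  "tanedor" → 7 new (t, a, n, e, d, o, r)
  "tator" → prefix "ta" already present; 3 new (t, o, r)
  "ven" → 3 new (v, e, n)
  "ka" → 2 new (k, a)
  "kaso" → prefix "ka" already present; 2 new (s, o)
  "dederun" → 7 new (d, e, d, e, r, u, n)
  "tapavita" → prefix "ta" already present; 6 new (p, a, v, i, t, a)
  "tade" → prefix "ta" already present; 2 new (d, e)
  "tabeldor" → prefix "ta" already present; 6 new (b, e, l, d, o, r)
Total nodes = 7 + 3 + 3 + 2 + 2 + 7 + 6 + 2 + 6 = 38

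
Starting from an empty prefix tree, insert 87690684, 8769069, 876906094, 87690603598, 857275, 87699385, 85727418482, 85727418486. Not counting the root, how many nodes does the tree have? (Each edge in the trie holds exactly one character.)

Insert word by word; a character creates a node only if that edge doesn't already exist:
  "87690684" → 8 new (8, 7, 6, 9, 0, 6, 8, 4)
  "8769069" → prefix "876906" already present; 1 new (9)
  "876906094" → prefix "876906" already present; 3 new (0, 9, 4)
  "87690603598" → prefix "8769060" already present; 4 new (3, 5, 9, 8)
  "857275" → prefix "8" already present; 5 new (5, 7, 2, 7, 5)
  "87699385" → prefix "8769" already present; 4 new (9, 3, 8, 5)
  "85727418482" → prefix "85727" already present; 6 new (4, 1, 8, 4, 8, 2)
  "85727418486" → prefix "8572741848" already present; 1 new (6)
Total nodes = 8 + 1 + 3 + 4 + 5 + 4 + 6 + 1 = 32

32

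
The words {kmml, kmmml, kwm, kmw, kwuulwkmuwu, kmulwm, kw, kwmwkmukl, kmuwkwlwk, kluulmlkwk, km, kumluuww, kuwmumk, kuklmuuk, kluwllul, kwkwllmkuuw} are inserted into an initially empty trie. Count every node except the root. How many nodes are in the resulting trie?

75

Count nodes per top-level branch (shared prefixes stored once):
  'k'-branch (kluulmlkwk, kluwllul, km, kmml, kmmml, kmulwm, kmuwkwlwk, kmw, kuklmuuk, kumluuww, kuwmumk, kw, kwkwllmkuuw, kwm, kwmwkmukl, kwuulwkmuwu): 75 nodes
Sum: 75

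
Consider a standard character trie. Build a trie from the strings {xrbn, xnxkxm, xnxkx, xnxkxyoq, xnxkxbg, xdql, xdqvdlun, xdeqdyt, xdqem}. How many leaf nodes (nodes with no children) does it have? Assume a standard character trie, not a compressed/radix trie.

8

Leaves are exactly the stored words that no other stored word extends.
Those words: "xdeqdyt", "xdqem", "xdql", "xdqvdlun", "xnxkxbg", "xnxkxm", "xnxkxyoq", "xrbn"
Leaf count: 8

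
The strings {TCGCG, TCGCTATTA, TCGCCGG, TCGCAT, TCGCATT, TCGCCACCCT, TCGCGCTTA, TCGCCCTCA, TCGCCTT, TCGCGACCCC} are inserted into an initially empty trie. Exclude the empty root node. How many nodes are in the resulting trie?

Count nodes per top-level branch (shared prefixes stored once):
  'T'-branch (TCGCAT, TCGCATT, TCGCCACCCT, TCGCCCTCA, TCGCCGG, TCGCCTT, TCGCG, TCGCGACCCC, TCGCGCTTA, TCGCTATTA): 36 nodes
Sum: 36

36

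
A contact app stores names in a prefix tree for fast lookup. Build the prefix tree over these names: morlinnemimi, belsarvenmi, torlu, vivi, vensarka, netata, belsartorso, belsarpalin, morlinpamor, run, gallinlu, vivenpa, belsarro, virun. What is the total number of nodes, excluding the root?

80

For each word, the new-node count is its length minus the longest prefix already in the trie:
  "morlinnemimi" → 12 new (m, o, r, l, i, n, n, e, m, i, m, i)
  "belsarvenmi" → 11 new (b, e, l, s, a, r, v, e, n, m, i)
  "torlu" → 5 new (t, o, r, l, u)
  "vivi" → 4 new (v, i, v, i)
  "vensarka" → prefix "v" already present; 7 new (e, n, s, a, r, k, a)
  "netata" → 6 new (n, e, t, a, t, a)
  "belsartorso" → prefix "belsar" already present; 5 new (t, o, r, s, o)
  "belsarpalin" → prefix "belsar" already present; 5 new (p, a, l, i, n)
  "morlinpamor" → prefix "morlin" already present; 5 new (p, a, m, o, r)
  "run" → 3 new (r, u, n)
  "gallinlu" → 8 new (g, a, l, l, i, n, l, u)
  "vivenpa" → prefix "viv" already present; 4 new (e, n, p, a)
  "belsarro" → prefix "belsar" already present; 2 new (r, o)
  "virun" → prefix "vi" already present; 3 new (r, u, n)
Total nodes = 12 + 11 + 5 + 4 + 7 + 6 + 5 + 5 + 5 + 3 + 8 + 4 + 2 + 3 = 80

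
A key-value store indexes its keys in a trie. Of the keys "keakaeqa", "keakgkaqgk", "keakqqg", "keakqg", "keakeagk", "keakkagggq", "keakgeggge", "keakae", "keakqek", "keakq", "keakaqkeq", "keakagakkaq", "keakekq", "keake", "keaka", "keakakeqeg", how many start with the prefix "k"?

Filter for entries beginning with "k":
Matches: "keaka", "keakae", "keakaeqa", "keakagakkaq", "keakakeqeg", "keakaqkeq", "keake", "keakeagk", "keakekq", "keakgeggge", "keakgkaqgk", "keakkagggq", "keakq", "keakqek", "keakqg", "keakqqg"
Count: 16

16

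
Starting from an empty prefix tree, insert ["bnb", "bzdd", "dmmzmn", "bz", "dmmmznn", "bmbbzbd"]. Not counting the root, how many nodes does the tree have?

Count nodes per top-level branch (shared prefixes stored once):
  'b'-branch (bmbbzbd, bnb, bz, bzdd): 12 nodes
  'd'-branch (dmmmznn, dmmzmn): 10 nodes
Sum: 22

22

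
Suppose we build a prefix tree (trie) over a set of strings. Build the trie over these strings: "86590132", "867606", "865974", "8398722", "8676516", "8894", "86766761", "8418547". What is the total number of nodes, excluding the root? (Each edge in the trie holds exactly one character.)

36

Insert word by word; a character creates a node only if that edge doesn't already exist:
  "86590132" → 8 new (8, 6, 5, 9, 0, 1, 3, 2)
  "867606" → prefix "86" already present; 4 new (7, 6, 0, 6)
  "865974" → prefix "8659" already present; 2 new (7, 4)
  "8398722" → prefix "8" already present; 6 new (3, 9, 8, 7, 2, 2)
  "8676516" → prefix "8676" already present; 3 new (5, 1, 6)
  "8894" → prefix "8" already present; 3 new (8, 9, 4)
  "86766761" → prefix "8676" already present; 4 new (6, 7, 6, 1)
  "8418547" → prefix "8" already present; 6 new (4, 1, 8, 5, 4, 7)
Total nodes = 8 + 4 + 2 + 6 + 3 + 3 + 4 + 6 = 36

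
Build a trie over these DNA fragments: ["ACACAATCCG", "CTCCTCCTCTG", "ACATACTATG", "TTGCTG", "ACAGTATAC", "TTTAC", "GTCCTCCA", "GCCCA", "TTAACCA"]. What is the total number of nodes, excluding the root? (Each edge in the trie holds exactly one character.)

60

Trace insertions, counting only characters that open a new branch:
  "ACACAATCCG" → 10 new (A, C, A, C, A, A, T, C, C, G)
  "CTCCTCCTCTG" → 11 new (C, T, C, C, T, C, C, T, C, T, G)
  "ACATACTATG" → prefix "ACA" already present; 7 new (T, A, C, T, A, T, G)
  "TTGCTG" → 6 new (T, T, G, C, T, G)
  "ACAGTATAC" → prefix "ACA" already present; 6 new (G, T, A, T, A, C)
  "TTTAC" → prefix "TT" already present; 3 new (T, A, C)
  "GTCCTCCA" → 8 new (G, T, C, C, T, C, C, A)
  "GCCCA" → prefix "G" already present; 4 new (C, C, C, A)
  "TTAACCA" → prefix "TT" already present; 5 new (A, A, C, C, A)
Total nodes = 10 + 11 + 7 + 6 + 6 + 3 + 8 + 4 + 5 = 60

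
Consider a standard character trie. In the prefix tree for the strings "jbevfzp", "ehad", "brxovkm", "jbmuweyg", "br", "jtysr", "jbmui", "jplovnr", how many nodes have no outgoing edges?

A leaf is a node with no children — equivalently, the end of a word that is not a proper prefix of any other stored word.
Those words: "brxovkm", "ehad", "jbevfzp", "jbmui", "jbmuweyg", "jplovnr", "jtysr"
Leaf count: 7

7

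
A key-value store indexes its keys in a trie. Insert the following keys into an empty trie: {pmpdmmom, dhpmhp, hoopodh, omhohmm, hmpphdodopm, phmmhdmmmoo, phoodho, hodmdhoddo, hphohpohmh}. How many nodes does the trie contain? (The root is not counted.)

Count nodes per top-level branch (shared prefixes stored once):
  'd'-branch (dhpmhp): 6 nodes
  'h'-branch (hmpphdodopm, hodmdhoddo, hoopodh, hphohpohmh): 34 nodes
  'o'-branch (omhohmm): 7 nodes
  'p'-branch (phmmhdmmmoo, phoodho, pmpdmmom): 23 nodes
Sum: 70

70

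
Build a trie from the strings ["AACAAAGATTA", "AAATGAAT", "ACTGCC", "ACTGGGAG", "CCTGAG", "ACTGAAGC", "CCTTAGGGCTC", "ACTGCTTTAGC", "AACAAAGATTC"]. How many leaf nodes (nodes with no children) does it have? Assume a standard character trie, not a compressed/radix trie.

9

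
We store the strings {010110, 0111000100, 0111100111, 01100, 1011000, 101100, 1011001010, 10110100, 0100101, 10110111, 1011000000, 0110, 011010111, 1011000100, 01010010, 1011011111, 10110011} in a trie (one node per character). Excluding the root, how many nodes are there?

Trace insertions, counting only characters that open a new branch:
  "010110" → 6 new (0, 1, 0, 1, 1, 0)
  "0111000100" → prefix "01" already present; 8 new (1, 1, 0, 0, 0, 1, 0, 0)
  "0111100111" → prefix "0111" already present; 6 new (1, 0, 0, 1, 1, 1)
  "01100" → prefix "011" already present; 2 new (0, 0)
  "1011000" → 7 new (1, 0, 1, 1, 0, 0, 0)
  "101100" → prefix "101100" already present; 0 new (none)
  "1011001010" → prefix "101100" already present; 4 new (1, 0, 1, 0)
  "10110100" → prefix "10110" already present; 3 new (1, 0, 0)
  "0100101" → prefix "010" already present; 4 new (0, 1, 0, 1)
  "10110111" → prefix "101101" already present; 2 new (1, 1)
  "1011000000" → prefix "1011000" already present; 3 new (0, 0, 0)
  "0110" → prefix "0110" already present; 0 new (none)
  "011010111" → prefix "0110" already present; 5 new (1, 0, 1, 1, 1)
  "1011000100" → prefix "1011000" already present; 3 new (1, 0, 0)
  "01010010" → prefix "0101" already present; 4 new (0, 0, 1, 0)
  "1011011111" → prefix "10110111" already present; 2 new (1, 1)
  "10110011" → prefix "1011001" already present; 1 new (1)
Total nodes = 6 + 8 + 6 + 2 + 7 + 0 + 4 + 3 + 4 + 2 + 3 + 0 + 5 + 3 + 4 + 2 + 1 = 60

60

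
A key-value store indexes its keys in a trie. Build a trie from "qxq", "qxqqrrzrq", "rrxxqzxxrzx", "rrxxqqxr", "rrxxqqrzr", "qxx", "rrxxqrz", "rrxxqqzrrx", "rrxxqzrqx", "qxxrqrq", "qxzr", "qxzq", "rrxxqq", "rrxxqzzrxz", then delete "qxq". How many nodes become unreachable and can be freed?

After clearing the end-marker at "qxq", prune upward until reaching a node still needed by another word.
Every node on "qxq" is still needed (e.g. by "qxqqrrzrq"), so nothing is freed.
Nodes removed: 0

0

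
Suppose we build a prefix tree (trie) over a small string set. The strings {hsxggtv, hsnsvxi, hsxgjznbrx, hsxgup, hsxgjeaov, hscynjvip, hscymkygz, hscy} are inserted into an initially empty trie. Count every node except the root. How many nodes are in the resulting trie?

36

For each word, the new-node count is its length minus the longest prefix already in the trie:
  "hsxggtv" → 7 new (h, s, x, g, g, t, v)
  "hsnsvxi" → prefix "hs" already present; 5 new (n, s, v, x, i)
  "hsxgjznbrx" → prefix "hsxg" already present; 6 new (j, z, n, b, r, x)
  "hsxgup" → prefix "hsxg" already present; 2 new (u, p)
  "hsxgjeaov" → prefix "hsxgj" already present; 4 new (e, a, o, v)
  "hscynjvip" → prefix "hs" already present; 7 new (c, y, n, j, v, i, p)
  "hscymkygz" → prefix "hscy" already present; 5 new (m, k, y, g, z)
  "hscy" → prefix "hscy" already present; 0 new (none)
Total nodes = 7 + 5 + 6 + 2 + 4 + 7 + 5 + 0 = 36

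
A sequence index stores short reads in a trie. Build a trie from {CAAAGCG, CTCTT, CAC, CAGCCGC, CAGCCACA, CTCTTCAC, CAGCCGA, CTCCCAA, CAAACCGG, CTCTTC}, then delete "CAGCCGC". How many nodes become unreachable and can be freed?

1

After clearing the end-marker at "CAGCCGC", prune upward until reaching a node still needed by another word.
The suffix "C" (1 node) is used only by "CAGCCGC"; the node for "CAGCCG" still has the child "A", so pruning stops there.
Nodes removed: 1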